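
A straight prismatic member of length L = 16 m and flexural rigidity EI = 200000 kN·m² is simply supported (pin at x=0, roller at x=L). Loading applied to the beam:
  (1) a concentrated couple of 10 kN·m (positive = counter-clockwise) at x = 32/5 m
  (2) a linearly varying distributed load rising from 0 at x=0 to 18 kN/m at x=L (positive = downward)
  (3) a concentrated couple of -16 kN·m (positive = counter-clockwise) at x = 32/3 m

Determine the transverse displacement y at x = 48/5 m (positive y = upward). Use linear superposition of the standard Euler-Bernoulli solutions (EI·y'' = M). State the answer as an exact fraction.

Load 1 — applied couple M₀=10 kN·m at a=32/5 m (b=L-a=48/5):
  y_1 = (M₀x³/(6L)-M₀(x-a)²/2+C₁x)/EI  [x>a] with C₁=M₀(3b²-L²)/(6L)=32/15 = (10·(48/5)³/(6·16)-10·((48/5)-(32/5))²/2+(32/15)·(48/5))/200000 = 24/78125 m
Load 2 — triangular load w₀=18 kN/m (0→w₀ over full span):
  y_2 = -w₀x(7L⁴-10L²x²+3x⁴)/(360LEI) = -18·(48/5)·(7·16⁴-10·16²·(48/5)²+3·(48/5)⁴)/(360·16·200000) = -1818624/48828125 m
Load 3 — applied couple M₀=-16 kN·m at a=32/3 m (b=L-a=16/3):
  y_3 = (M₀x³/(6L)+C₁x)/EI  [x≤a] with C₁=M₀(3b²-L²)/(6L)=256/9 = ((-16)·(48/5)³/(6·16)+(256/9)·(48/5))/200000 = 736/1171875 m
Superposition: y = Σ y_i = -5318872/146484375 m ≈ -0.036310 m

y(48/5) = -5318872/146484375 m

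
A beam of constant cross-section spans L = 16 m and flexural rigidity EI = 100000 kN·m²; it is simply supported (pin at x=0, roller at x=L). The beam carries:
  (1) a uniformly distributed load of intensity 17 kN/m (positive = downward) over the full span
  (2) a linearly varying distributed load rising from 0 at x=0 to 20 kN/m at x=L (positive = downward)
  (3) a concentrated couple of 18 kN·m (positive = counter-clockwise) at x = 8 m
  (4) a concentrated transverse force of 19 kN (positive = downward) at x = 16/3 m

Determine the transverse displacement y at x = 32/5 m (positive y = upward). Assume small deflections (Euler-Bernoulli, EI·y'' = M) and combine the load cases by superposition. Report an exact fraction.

y(32/5) = -61147652/263671875 m

Load 1 — uniform load w=17 kN/m over full span:
  y_1 = -wx(L³-2Lx²+x³)/(24EI) = -17·(32/5)·(16³-2·16·(32/5)²+(32/5)³)/(24·100000) = -269824/1953125 m
Load 2 — triangular load w₀=20 kN/m (0→w₀ over full span):
  y_2 = -w₀x(7L⁴-10L²x²+3x⁴)/(360LEI) = -20·(32/5)·(7·16⁴-10·16²·(32/5)²+3·(32/5)⁴)/(360·16·100000) = -2336768/29296875 m
Load 3 — applied couple M₀=18 kN·m at a=8 m (b=L-a=8):
  y_3 = (M₀x³/(6L)+C₁x)/EI  [x≤a] with C₁=M₀(3b²-L²)/(6L)=-12 = (18·(32/5)³/(6·16)+(-12)·(32/5))/100000 = -108/390625 m
Load 4 — point force P=19 kN at a=16/3 m (b=L-a=32/3):
  y_4 = -Pa(L-x)(2Lx-a²-x²)/(6LEI)  [x>a] = -19·(16/3)·(16-(32/5))·(2·16·(32/5)-(16/3)²-(32/5)²)/(6·16·100000) = -144704/10546875 m
Superposition: y = Σ y_i = -61147652/263671875 m ≈ -0.231908 m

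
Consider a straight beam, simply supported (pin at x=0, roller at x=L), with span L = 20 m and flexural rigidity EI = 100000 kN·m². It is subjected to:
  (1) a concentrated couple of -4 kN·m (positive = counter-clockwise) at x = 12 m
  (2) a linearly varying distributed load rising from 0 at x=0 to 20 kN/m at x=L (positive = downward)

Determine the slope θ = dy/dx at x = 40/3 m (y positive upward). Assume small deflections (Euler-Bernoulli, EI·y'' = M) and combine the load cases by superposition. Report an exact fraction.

Load 1 — applied couple M₀=-4 kN·m at a=12 m (b=L-a=8):
  θ_1 = (M₀x²/(2L)-M₀(x-a)+C₁)/EI  [x>a] with C₁=M₀(3b²-L²)/(6L)=104/15 = ((-4)·(40/3)²/(2·20)-(-4)·((40/3)-12)+(104/15))/100000 = -31/562500 rad
Load 2 — triangular load w₀=20 kN/m (0→w₀ over full span):
  θ_2 = -w₀(7L⁴-30L²x²+15x⁴)/(360LEI) = -20·(7·20⁴-30·20²·(40/3)²+15·(40/3)⁴)/(360·20·100000) = 91/6075 rad
Superposition: θ = Σ θ_i = 226663/15187500 rad ≈ 0.014924 rad

θ(40/3) = 226663/15187500 rad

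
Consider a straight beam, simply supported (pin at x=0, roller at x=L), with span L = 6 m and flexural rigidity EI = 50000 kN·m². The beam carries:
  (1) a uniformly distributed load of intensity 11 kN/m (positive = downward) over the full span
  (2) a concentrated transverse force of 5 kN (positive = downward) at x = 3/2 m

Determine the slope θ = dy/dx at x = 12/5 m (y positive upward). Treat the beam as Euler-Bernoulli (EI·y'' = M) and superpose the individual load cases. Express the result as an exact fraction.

θ(12/5) = -121491/200000000 rad

Load 1 — uniform load w=11 kN/m over full span:
  θ_1 = -w(L³-6Lx²+4x³)/(24EI) = -11·(6³-6·6·(12/5)²+4·(12/5)³)/(24·50000) = -3663/6250000 rad
Load 2 — point force P=5 kN at a=3/2 m (b=L-a=9/2):
  θ_2 = -Pa(2L²-6Lx+3x²+a²)/(6LEI)  [x>a] = -5·(3/2)·(2·6²-6·6·(12/5)+3·(12/5)²+(3/2)²)/(6·6·50000) = -171/8000000 rad
Superposition: θ = Σ θ_i = -121491/200000000 rad ≈ -0.000607 rad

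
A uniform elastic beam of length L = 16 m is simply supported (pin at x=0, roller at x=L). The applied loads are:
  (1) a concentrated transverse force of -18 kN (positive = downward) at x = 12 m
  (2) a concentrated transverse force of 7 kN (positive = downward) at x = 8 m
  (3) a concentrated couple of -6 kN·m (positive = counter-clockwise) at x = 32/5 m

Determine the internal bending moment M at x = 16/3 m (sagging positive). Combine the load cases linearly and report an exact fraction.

M(16/3) = -22/3 kN·m

Load 1 — point force P=-18 kN at a=12 m (b=L-a=4):
  M_1 = Pbx/L  [x≤a] = (-18)·4·(16/3)/16 = -24 kN·m
Load 2 — point force P=7 kN at a=8 m (b=L-a=8):
  M_2 = Pbx/L  [x≤a] = 7·8·(16/3)/16 = 56/3 kN·m
Load 3 — applied couple M₀=-6 kN·m at a=32/5 m (b=L-a=48/5):
  M_3 = M₀x/L  [x≤a] = (-6)·(16/3)/16 = -2 kN·m
Superposition: M = Σ M_i = -22/3 kN·m ≈ -7.333333 kN·m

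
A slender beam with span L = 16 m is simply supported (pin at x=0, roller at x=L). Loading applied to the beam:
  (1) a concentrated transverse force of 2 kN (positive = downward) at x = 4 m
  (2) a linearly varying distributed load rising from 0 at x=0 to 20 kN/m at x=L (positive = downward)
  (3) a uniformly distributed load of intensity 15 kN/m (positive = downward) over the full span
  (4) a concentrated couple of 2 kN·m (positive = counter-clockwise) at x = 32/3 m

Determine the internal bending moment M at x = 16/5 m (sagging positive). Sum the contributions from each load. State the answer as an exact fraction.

M(16/5) = 11906/25 kN·m

Load 1 — point force P=2 kN at a=4 m (b=L-a=12):
  M_1 = Pbx/L  [x≤a] = 2·12·(16/5)/16 = 24/5 kN·m
Load 2 — triangular load w₀=20 kN/m (0→w₀ over full span):
  M_2 = w₀Lx/6 - w₀x³/(6L) = 20·16·(16/5)/6 - 20·(16/5)³/(6·16) = 4096/25 kN·m
Load 3 — uniform load w=15 kN/m over full span:
  M_3 = wx(L-x)/2 = 15·(16/5)·(16-(16/5))/2 = 1536/5 kN·m
Load 4 — applied couple M₀=2 kN·m at a=32/3 m (b=L-a=16/3):
  M_4 = M₀x/L  [x≤a] = 2·(16/5)/16 = 2/5 kN·m
Superposition: M = Σ M_i = 11906/25 kN·m ≈ 476.240000 kN·m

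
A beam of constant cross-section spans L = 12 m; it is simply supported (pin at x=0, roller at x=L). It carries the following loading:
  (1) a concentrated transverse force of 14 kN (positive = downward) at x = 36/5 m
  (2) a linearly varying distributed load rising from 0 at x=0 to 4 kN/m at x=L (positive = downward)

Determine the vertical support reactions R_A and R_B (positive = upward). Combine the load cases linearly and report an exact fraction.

R_A = 68/5 kN, R_B = 122/5 kN

Load 1 — point force P=14 kN at a=36/5 m (b=L-a=24/5):
  R_A = Pb/L = 14·(24/5)/12 = 28/5 kN
  R_B = Pa/L = 14·(36/5)/12 = 42/5 kN
Load 2 — triangular load w₀=4 kN/m (0→w₀ over full span):
  R_A = w₀L/6 = 4·12/6 = 8 kN
  R_B = w₀L/3 = 4·12/3 = 16 kN
Superposition: R_A = 68/5 kN, R_B = 122/5 kN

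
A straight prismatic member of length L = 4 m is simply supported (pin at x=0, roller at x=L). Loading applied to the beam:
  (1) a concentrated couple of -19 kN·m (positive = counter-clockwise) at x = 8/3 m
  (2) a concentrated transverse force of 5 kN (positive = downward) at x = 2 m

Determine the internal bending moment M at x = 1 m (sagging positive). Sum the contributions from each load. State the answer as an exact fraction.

M(1) = -9/4 kN·m

Load 1 — applied couple M₀=-19 kN·m at a=8/3 m (b=L-a=4/3):
  M_1 = M₀x/L  [x≤a] = (-19)·1/4 = -19/4 kN·m
Load 2 — point force P=5 kN at a=2 m (b=L-a=2):
  M_2 = Pbx/L  [x≤a] = 5·2·1/4 = 5/2 kN·m
Superposition: M = Σ M_i = -9/4 kN·m ≈ -2.250000 kN·m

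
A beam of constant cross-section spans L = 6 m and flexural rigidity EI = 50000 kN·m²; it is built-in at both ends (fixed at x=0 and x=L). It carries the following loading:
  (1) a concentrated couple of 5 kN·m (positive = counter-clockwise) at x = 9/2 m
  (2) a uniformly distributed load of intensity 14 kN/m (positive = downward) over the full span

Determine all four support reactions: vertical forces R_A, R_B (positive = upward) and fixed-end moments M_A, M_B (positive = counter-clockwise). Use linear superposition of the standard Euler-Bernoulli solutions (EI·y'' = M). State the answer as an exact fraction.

R_A = 687/16 kN, M_A = 697/16 kN·m, R_B = 657/16 kN, M_B = -687/16 kN·m

Load 1 — applied couple M₀=5 kN·m at a=9/2 m (b=L-a=3/2):
  R_A = 6M₀ab/L³ = 6·5·(9/2)·(3/2)/6³ = 15/16 kN
  M_A = M₀b(2a-b)/L² = 5·(3/2)·(2·(9/2)-(3/2))/6² = 25/16 kN·m
  R_B = -6M₀ab/L³ = -6·5·(9/2)·(3/2)/6³ = -15/16 kN
  M_B = M₀a(2b-a)/L² = 5·(9/2)·(2·(3/2)-(9/2))/6² = -15/16 kN·m
Load 2 — uniform load w=14 kN/m over full span:
  R_A = wL/2 = 14·6/2 = 42 kN
  M_A = wL²/12 = 14·6²/12 = 42 kN·m
  R_B = wL/2 = 14·6/2 = 42 kN
  M_B = -wL²/12 = -14·6²/12 = -42 kN·m
Superposition: R_A = 687/16 kN, M_A = 697/16 kN·m, R_B = 657/16 kN, M_B = -687/16 kN·m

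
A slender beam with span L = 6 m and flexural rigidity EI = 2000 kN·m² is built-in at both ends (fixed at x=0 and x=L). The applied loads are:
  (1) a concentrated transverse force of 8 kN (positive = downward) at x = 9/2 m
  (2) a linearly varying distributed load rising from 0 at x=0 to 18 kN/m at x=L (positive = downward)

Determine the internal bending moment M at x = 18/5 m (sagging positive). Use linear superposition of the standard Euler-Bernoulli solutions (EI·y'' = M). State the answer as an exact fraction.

M(18/5) = 7821/500 kN·m

Load 1 — point force P=8 kN at a=9/2 m (b=L-a=3/2):
  M_1 = Pb²(3a+b)x/L³ - Pab²/L²  [x≤a] = 8·(3/2)²·(3·(9/2)+(3/2))·(18/5)/6³ - 8·(9/2)·(3/2)²/6² = 9/4 kN·m
Load 2 — triangular load w₀=18 kN/m (0→w₀ over full span):
  M_2 = 3w₀Lx/20 - w₀L²/30 - w₀x³/(6L) = 3·18·6·(18/5)/20 - 18·6²/30 - 18·(18/5)³/(6·6) = 1674/125 kN·m
Superposition: M = Σ M_i = 7821/500 kN·m ≈ 15.642000 kN·m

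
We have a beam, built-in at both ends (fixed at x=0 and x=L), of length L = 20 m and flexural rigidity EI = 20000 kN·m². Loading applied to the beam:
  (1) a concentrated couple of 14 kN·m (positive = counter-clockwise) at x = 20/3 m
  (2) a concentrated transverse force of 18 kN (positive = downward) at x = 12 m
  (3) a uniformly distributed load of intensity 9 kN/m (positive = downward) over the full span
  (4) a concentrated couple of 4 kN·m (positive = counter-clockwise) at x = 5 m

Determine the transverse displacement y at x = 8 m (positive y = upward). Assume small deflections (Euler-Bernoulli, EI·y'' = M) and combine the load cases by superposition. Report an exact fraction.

Load 1 — applied couple M₀=14 kN·m at a=20/3 m (b=L-a=40/3):
  y_1 = (R_Ax³/6 - M_Ax²/2 - M₀(x-a)²/2)/EI  [x>a] with R_A=14/15, M_A=0 = ((14/15)·8³/6 - 0·8²/2 - 14·(8-(20/3))²/2)/20000 = 21/6250 m
Load 2 — point force P=18 kN at a=12 m (b=L-a=8):
  y_2 = -Pb²x²(3aL-(3a+b)x)/(6L³EI)  [x≤a] = -18·8²·8²·(3·12·20-(3·12+8)·8)/(6·20³·20000) = -2208/78125 m
Load 3 — uniform load w=9 kN/m over full span:
  y_3 = -wx²(L-x)²/(24EI) = -9·8²·(20-8)²/(24·20000) = -108/625 m
Load 4 — applied couple M₀=4 kN·m at a=5 m (b=L-a=15):
  y_4 = (R_Ax³/6 - M_Ax²/2 - M₀(x-a)²/2)/EI  [x>a] with R_A=9/40, M_A=-3/4 = ((9/40)·8³/6 - (-3/4)·8²/2 - 4·(8-5)²/2)/20000 = 63/50000 m
Superposition: y = Σ y_i = -245553/1250000 m ≈ -0.196442 m

y(8) = -245553/1250000 m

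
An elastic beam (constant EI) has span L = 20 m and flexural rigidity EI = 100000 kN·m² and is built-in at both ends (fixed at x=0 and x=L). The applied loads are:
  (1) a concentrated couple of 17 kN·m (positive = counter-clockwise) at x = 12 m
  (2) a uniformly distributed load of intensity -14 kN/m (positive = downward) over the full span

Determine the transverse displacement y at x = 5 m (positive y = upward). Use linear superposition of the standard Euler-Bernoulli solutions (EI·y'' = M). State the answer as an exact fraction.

y(5) = 2591/80000 m

Load 1 — applied couple M₀=17 kN·m at a=12 m (b=L-a=8):
  y_1 = (R_Ax³/6 - M_Ax²/2)/EI  [x≤a] with R_A=153/125, M_A=136/25 = ((153/125)·5³/6 - (136/25)·5²/2)/100000 = -17/40000 m
Load 2 — uniform load w=-14 kN/m over full span:
  y_2 = -wx²(L-x)²/(24EI) = -(-14)·5²·(20-5)²/(24·100000) = 21/640 m
Superposition: y = Σ y_i = 2591/80000 m ≈ 0.032387 m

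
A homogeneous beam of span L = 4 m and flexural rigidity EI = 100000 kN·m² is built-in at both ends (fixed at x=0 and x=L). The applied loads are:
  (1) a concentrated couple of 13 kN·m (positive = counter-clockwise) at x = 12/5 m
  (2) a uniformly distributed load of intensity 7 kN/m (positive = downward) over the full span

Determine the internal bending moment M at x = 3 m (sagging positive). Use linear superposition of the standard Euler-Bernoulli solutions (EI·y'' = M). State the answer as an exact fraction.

M(3) = -293/150 kN·m

Load 1 — applied couple M₀=13 kN·m at a=12/5 m (b=L-a=8/5):
  M_1 = R_Ax - M_A - M₀  [x>a] with R_A=117/25, M_A=104/25 = (117/25)·3 - (104/25) - 13 = -78/25 kN·m
Load 2 — uniform load w=7 kN/m over full span:
  M_2 = wLx/2 - wL²/12 - wx²/2 = 7·4·3/2 - 7·4²/12 - 7·3²/2 = 7/6 kN·m
Superposition: M = Σ M_i = -293/150 kN·m ≈ -1.953333 kN·m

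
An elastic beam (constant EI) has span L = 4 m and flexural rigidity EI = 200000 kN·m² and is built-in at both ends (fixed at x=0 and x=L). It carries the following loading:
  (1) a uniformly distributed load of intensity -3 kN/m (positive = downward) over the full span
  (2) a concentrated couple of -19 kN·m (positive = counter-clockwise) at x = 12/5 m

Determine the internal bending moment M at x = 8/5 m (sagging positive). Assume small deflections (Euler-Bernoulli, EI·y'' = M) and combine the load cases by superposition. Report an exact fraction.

Load 1 — uniform load w=-3 kN/m over full span:
  M_1 = wLx/2 - wL²/12 - wx²/2 = (-3)·4·(8/5)/2 - (-3)·4²/12 - (-3)·(8/5)²/2 = -44/25 kN·m
Load 2 — applied couple M₀=-19 kN·m at a=12/5 m (b=L-a=8/5):
  M_2 = R_Ax - M_A  [x≤a] with R_A=-171/25, M_A=-152/25 = (-171/25)·(8/5) - (-152/25) = -608/125 kN·m
Superposition: M = Σ M_i = -828/125 kN·m ≈ -6.624000 kN·m

M(8/5) = -828/125 kN·m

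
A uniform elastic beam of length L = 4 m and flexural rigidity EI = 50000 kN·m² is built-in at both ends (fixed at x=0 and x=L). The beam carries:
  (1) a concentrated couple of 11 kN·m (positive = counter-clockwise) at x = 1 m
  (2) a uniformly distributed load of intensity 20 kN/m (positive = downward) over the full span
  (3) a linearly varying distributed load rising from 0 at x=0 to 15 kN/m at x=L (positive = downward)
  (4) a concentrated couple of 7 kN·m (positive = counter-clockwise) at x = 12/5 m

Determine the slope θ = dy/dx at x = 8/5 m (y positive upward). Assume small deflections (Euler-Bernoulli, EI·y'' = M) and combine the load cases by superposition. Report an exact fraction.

Load 1 — applied couple M₀=11 kN·m at a=1 m (b=L-a=3):
  θ_1 = (R_Ax²/2 - M_Ax - M₀(x-a))/EI  [x>a] with R_A=99/32, M_A=-33/16 = ((99/32)·(8/5)²/2 - (-33/16)·(8/5) - 11·((8/5)-1))/50000 = 33/2500000 rad
Load 2 — uniform load w=20 kN/m over full span:
  θ_2 = -wx(L-x)(L-2x)/(12EI) = -20·(8/5)·(4-(8/5))·(4-2·(8/5))/(12·50000) = -8/78125 rad
Load 3 — triangular load w₀=15 kN/m (0→w₀ over full span):
  θ_3 = -w₀(2x(L-x)(L-2x)(x+2L)+x²(L-x)²)/(120LEI) = -15·(2·(8/5)·(4-(8/5))·(4-2·(8/5))·((8/5)+2·4)+(8/5)²·(4-(8/5))²)/(120·4·50000) = -18/390625 rad
Load 4 — applied couple M₀=7 kN·m at a=12/5 m (b=L-a=8/5):
  θ_4 = (R_Ax²/2 - M_Ax)/EI  [x≤a] with R_A=63/25, M_A=56/25 = ((63/25)·(8/5)²/2 - (56/25)·(8/5))/50000 = -14/1953125 rad
Superposition: θ = Σ θ_i = -8903/62500000 rad ≈ -0.000142 rad

θ(8/5) = -8903/62500000 rad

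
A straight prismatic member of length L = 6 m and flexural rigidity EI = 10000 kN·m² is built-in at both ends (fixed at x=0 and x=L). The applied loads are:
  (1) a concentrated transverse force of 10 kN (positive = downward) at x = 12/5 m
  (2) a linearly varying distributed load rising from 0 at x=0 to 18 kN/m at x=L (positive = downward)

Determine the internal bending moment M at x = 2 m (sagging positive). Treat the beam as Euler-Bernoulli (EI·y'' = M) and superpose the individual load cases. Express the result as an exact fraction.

M(2) = 278/25 kN·m

Load 1 — point force P=10 kN at a=12/5 m (b=L-a=18/5):
  M_1 = Pb²(3a+b)x/L³ - Pab²/L²  [x≤a] = 10·(18/5)²·(3·(12/5)+(18/5))·2/6³ - 10·(12/5)·(18/5)²/6² = 108/25 kN·m
Load 2 — triangular load w₀=18 kN/m (0→w₀ over full span):
  M_2 = 3w₀Lx/20 - w₀L²/30 - w₀x³/(6L) = 3·18·6·2/20 - 18·6²/30 - 18·2³/(6·6) = 34/5 kN·m
Superposition: M = Σ M_i = 278/25 kN·m ≈ 11.120000 kN·m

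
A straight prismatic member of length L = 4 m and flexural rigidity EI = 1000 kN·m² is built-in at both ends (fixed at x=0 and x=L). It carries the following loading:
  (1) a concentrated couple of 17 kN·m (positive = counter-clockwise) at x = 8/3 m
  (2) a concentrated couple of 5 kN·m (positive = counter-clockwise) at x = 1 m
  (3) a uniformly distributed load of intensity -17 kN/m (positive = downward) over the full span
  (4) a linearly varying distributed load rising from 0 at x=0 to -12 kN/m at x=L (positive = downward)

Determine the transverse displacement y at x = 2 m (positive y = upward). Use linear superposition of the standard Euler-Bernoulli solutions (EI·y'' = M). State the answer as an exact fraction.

Load 1 — applied couple M₀=17 kN·m at a=8/3 m (b=L-a=4/3):
  y_1 = (R_Ax³/6 - M_Ax²/2)/EI  [x≤a] with R_A=17/3, M_A=17/3 = ((17/3)·2³/6 - (17/3)·2²/2)/1000 = -17/4500 m
Load 2 — applied couple M₀=5 kN·m at a=1 m (b=L-a=3):
  y_2 = (R_Ax³/6 - M_Ax²/2 - M₀(x-a)²/2)/EI  [x>a] with R_A=45/32, M_A=-15/16 = ((45/32)·2³/6 - (-15/16)·2²/2 - 5·(2-1)²/2)/1000 = 1/800 m
Load 3 — uniform load w=-17 kN/m over full span:
  y_3 = -wx²(L-x)²/(24EI) = -(-17)·2²·(4-2)²/(24·1000) = 17/1500 m
Load 4 — triangular load w₀=-12 kN/m (0→w₀ over full span):
  y_4 = -w₀x²(L-x)²(x+2L)/(120LEI) = -(-12)·2²·(4-2)²·(2+2·4)/(120·4·1000) = 1/250 m
Superposition: y = Σ y_i = 461/36000 m ≈ 0.012806 m

y(2) = 461/36000 m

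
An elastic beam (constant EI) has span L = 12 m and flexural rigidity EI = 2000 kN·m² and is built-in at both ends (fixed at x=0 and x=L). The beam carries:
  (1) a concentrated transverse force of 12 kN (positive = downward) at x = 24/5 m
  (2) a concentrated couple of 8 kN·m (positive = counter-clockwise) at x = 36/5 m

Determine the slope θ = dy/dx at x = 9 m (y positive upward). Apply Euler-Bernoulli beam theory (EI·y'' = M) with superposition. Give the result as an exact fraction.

θ(9) = 747/62500 rad

Load 1 — point force P=12 kN at a=24/5 m (b=L-a=36/5):
  θ_1 = Pa²(L-x)(2bL-(3b+a)(L-x))/(2L³EI)  [x>a] = 12·(24/5)²·(12-9)·(2·(36/5)·12-(3·(36/5)+(24/5))·(12-9))/(2·12³·2000) = 351/31250 rad
Load 2 — applied couple M₀=8 kN·m at a=36/5 m (b=L-a=24/5):
  θ_2 = (R_Ax²/2 - M_Ax - M₀(x-a))/EI  [x>a] with R_A=24/25, M_A=64/25 = ((24/25)·9²/2 - (64/25)·9 - 8·(9-(36/5)))/2000 = 9/12500 rad
Superposition: θ = Σ θ_i = 747/62500 rad ≈ 0.011952 rad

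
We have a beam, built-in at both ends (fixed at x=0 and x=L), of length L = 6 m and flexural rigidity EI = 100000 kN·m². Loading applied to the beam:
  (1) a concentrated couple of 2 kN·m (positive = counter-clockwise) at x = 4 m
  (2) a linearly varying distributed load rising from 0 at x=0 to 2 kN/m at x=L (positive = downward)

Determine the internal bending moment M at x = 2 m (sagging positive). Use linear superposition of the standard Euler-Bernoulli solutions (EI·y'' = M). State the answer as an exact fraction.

M(2) = 44/45 kN·m

Load 1 — applied couple M₀=2 kN·m at a=4 m (b=L-a=2):
  M_1 = R_Ax - M_A  [x≤a] with R_A=4/9, M_A=2/3 = (4/9)·2 - (2/3) = 2/9 kN·m
Load 2 — triangular load w₀=2 kN/m (0→w₀ over full span):
  M_2 = 3w₀Lx/20 - w₀L²/30 - w₀x³/(6L) = 3·2·6·2/20 - 2·6²/30 - 2·2³/(6·6) = 34/45 kN·m
Superposition: M = Σ M_i = 44/45 kN·m ≈ 0.977778 kN·m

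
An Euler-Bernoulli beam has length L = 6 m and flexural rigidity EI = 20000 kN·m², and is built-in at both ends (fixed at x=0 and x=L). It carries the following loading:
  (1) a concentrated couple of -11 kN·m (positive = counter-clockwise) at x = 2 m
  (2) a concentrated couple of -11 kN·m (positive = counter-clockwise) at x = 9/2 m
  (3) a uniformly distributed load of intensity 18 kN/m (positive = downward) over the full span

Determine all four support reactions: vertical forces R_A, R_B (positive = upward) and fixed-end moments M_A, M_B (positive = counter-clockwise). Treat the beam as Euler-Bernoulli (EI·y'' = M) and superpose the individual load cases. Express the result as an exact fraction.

Load 1 — applied couple M₀=-11 kN·m at a=2 m (b=L-a=4):
  R_A = 6M₀ab/L³ = 6·(-11)·2·4/6³ = -22/9 kN
  M_A = M₀b(2a-b)/L² = (-11)·4·(2·2-4)/6² = 0 kN·m
  R_B = -6M₀ab/L³ = -6·(-11)·2·4/6³ = 22/9 kN
  M_B = M₀a(2b-a)/L² = (-11)·2·(2·4-2)/6² = -11/3 kN·m
Load 2 — applied couple M₀=-11 kN·m at a=9/2 m (b=L-a=3/2):
  R_A = 6M₀ab/L³ = 6·(-11)·(9/2)·(3/2)/6³ = -33/16 kN
  M_A = M₀b(2a-b)/L² = (-11)·(3/2)·(2·(9/2)-(3/2))/6² = -55/16 kN·m
  R_B = -6M₀ab/L³ = -6·(-11)·(9/2)·(3/2)/6³ = 33/16 kN
  M_B = M₀a(2b-a)/L² = (-11)·(9/2)·(2·(3/2)-(9/2))/6² = 33/16 kN·m
Load 3 — uniform load w=18 kN/m over full span:
  R_A = wL/2 = 18·6/2 = 54 kN
  M_A = wL²/12 = 18·6²/12 = 54 kN·m
  R_B = wL/2 = 18·6/2 = 54 kN
  M_B = -wL²/12 = -18·6²/12 = -54 kN·m
Superposition: R_A = 7127/144 kN, M_A = 809/16 kN·m, R_B = 8425/144 kN, M_B = -2669/48 kN·m

R_A = 7127/144 kN, M_A = 809/16 kN·m, R_B = 8425/144 kN, M_B = -2669/48 kN·m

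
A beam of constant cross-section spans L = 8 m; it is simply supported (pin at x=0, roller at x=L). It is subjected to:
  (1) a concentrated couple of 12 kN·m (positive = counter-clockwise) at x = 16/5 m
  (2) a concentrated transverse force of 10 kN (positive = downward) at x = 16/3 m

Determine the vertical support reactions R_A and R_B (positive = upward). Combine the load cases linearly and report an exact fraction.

R_A = 29/6 kN, R_B = 31/6 kN

Load 1 — applied couple M₀=12 kN·m at a=16/5 m (b=L-a=24/5):
  R_A = M₀/L = 12/8 = 3/2 kN
  R_B = -M₀/L = -12/8 = -3/2 kN
Load 2 — point force P=10 kN at a=16/3 m (b=L-a=8/3):
  R_A = Pb/L = 10·(8/3)/8 = 10/3 kN
  R_B = Pa/L = 10·(16/3)/8 = 20/3 kN
Superposition: R_A = 29/6 kN, R_B = 31/6 kN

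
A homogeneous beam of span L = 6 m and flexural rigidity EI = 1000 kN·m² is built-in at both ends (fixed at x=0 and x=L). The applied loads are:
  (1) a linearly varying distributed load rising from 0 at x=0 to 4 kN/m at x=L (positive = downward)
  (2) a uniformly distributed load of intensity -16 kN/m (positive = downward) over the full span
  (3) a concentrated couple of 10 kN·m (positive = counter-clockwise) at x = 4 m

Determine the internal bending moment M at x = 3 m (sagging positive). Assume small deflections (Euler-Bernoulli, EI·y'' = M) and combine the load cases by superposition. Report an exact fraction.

Load 1 — triangular load w₀=4 kN/m (0→w₀ over full span):
  M_1 = 3w₀Lx/20 - w₀L²/30 - w₀x³/(6L) = 3·4·6·3/20 - 4·6²/30 - 4·3³/(6·6) = 3 kN·m
Load 2 — uniform load w=-16 kN/m over full span:
  M_2 = wLx/2 - wL²/12 - wx²/2 = (-16)·6·3/2 - (-16)·6²/12 - (-16)·3²/2 = -24 kN·m
Load 3 — applied couple M₀=10 kN·m at a=4 m (b=L-a=2):
  M_3 = R_Ax - M_A  [x≤a] with R_A=20/9, M_A=10/3 = (20/9)·3 - (10/3) = 10/3 kN·m
Superposition: M = Σ M_i = -53/3 kN·m ≈ -17.666667 kN·m

M(3) = -53/3 kN·m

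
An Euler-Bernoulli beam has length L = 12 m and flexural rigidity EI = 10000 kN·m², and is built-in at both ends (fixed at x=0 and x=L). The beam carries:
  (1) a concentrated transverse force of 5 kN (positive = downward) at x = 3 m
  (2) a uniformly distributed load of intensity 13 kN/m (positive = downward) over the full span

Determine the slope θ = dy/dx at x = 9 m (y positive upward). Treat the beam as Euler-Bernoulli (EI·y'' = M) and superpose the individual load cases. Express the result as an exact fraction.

θ(9) = 11547/640000 rad

Load 1 — point force P=5 kN at a=3 m (b=L-a=9):
  θ_1 = Pa²(L-x)(2bL-(3b+a)(L-x))/(2L³EI)  [x>a] = 5·3²·(12-9)·(2·9·12-(3·9+3)·(12-9))/(2·12³·10000) = 63/128000 rad
Load 2 — uniform load w=13 kN/m over full span:
  θ_2 = -wx(L-x)(L-2x)/(12EI) = -13·9·(12-9)·(12-2·9)/(12·10000) = 351/20000 rad
Superposition: θ = Σ θ_i = 11547/640000 rad ≈ 0.018042 rad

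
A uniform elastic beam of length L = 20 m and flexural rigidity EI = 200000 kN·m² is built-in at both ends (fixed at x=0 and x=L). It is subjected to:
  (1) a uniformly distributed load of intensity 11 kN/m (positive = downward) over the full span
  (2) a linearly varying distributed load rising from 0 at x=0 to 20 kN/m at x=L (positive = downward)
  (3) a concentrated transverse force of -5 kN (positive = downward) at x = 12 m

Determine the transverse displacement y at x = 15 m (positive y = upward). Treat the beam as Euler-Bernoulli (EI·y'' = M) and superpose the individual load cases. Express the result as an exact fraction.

Load 1 — uniform load w=11 kN/m over full span:
  y_1 = -wx²(L-x)²/(24EI) = -11·15²·(20-15)²/(24·200000) = -33/2560 m
Load 2 — triangular load w₀=20 kN/m (0→w₀ over full span):
  y_2 = -w₀x²(L-x)²(x+2L)/(120LEI) = -20·15²·(20-15)²·(15+2·20)/(120·20·200000) = -33/2560 m
Load 3 — point force P=-5 kN at a=12 m (b=L-a=8):
  y_3 = -Pa²(L-x)²(3bL-(3b+a)(L-x))/(6L³EI)  [x>a] = -(-5)·12²·(20-15)²·(3·8·20-(3·8+12)·(20-15))/(6·20³·200000) = 9/16000 m
Superposition: y = Σ y_i = -807/32000 m ≈ -0.025219 m

y(15) = -807/32000 m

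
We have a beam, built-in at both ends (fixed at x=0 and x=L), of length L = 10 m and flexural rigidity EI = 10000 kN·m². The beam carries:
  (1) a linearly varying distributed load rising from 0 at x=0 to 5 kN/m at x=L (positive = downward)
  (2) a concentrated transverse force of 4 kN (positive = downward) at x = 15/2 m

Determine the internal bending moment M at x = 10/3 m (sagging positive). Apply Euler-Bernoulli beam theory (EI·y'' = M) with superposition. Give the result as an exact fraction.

M(10/3) = 3535/648 kN·m

Load 1 — triangular load w₀=5 kN/m (0→w₀ over full span):
  M_1 = 3w₀Lx/20 - w₀L²/30 - w₀x³/(6L) = 3·5·10·(10/3)/20 - 5·10²/30 - 5·(10/3)³/(6·10) = 425/81 kN·m
Load 2 — point force P=4 kN at a=15/2 m (b=L-a=5/2):
  M_2 = Pb²(3a+b)x/L³ - Pab²/L²  [x≤a] = 4·(5/2)²·(3·(15/2)+(5/2))·(10/3)/10³ - 4·(15/2)·(5/2)²/10² = 5/24 kN·m
Superposition: M = Σ M_i = 3535/648 kN·m ≈ 5.455247 kN·m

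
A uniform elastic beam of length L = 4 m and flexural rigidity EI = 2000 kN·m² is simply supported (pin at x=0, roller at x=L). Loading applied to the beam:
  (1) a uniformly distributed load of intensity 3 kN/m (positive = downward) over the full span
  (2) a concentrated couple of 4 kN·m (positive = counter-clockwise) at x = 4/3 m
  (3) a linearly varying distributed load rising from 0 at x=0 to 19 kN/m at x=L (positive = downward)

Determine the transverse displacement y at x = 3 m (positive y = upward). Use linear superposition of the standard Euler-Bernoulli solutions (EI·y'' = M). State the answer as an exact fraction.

y(3) = -8371/576000 m

Load 1 — uniform load w=3 kN/m over full span:
  y_1 = -wx(L³-2Lx²+x³)/(24EI) = -3·3·(4³-2·4·3²+3³)/(24·2000) = -57/16000 m
Load 2 — applied couple M₀=4 kN·m at a=4/3 m (b=L-a=8/3):
  y_2 = (M₀x³/(6L)-M₀(x-a)²/2+C₁x)/EI  [x>a] with C₁=M₀(3b²-L²)/(6L)=8/9 = (4·3³/(6·4)-4·(3-(4/3))²/2+(8/9)·3)/2000 = 29/36000 m
Load 3 — triangular load w₀=19 kN/m (0→w₀ over full span):
  y_3 = -w₀x(7L⁴-10L²x²+3x⁴)/(360LEI) = -19·3·(7·4⁴-10·4²·3²+3·3⁴)/(360·4·2000) = -2261/192000 m
Superposition: y = Σ y_i = -8371/576000 m ≈ -0.014533 m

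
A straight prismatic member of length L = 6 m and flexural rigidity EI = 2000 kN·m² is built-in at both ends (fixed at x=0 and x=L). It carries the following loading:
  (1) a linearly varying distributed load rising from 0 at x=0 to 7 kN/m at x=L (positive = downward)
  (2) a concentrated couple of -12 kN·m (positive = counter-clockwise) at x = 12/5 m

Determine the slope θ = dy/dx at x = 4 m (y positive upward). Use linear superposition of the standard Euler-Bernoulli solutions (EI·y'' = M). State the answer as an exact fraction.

θ(4) = 353/112500 rad

Load 1 — triangular load w₀=7 kN/m (0→w₀ over full span):
  θ_1 = -w₀(2x(L-x)(L-2x)(x+2L)+x²(L-x)²)/(120LEI) = -7·(2·4·(6-4)·(6-2·4)·(4+2·6)+4²·(6-4)²)/(120·6·2000) = 49/22500 rad
Load 2 — applied couple M₀=-12 kN·m at a=12/5 m (b=L-a=18/5):
  θ_2 = (R_Ax²/2 - M_Ax - M₀(x-a))/EI  [x>a] with R_A=-72/25, M_A=-36/25 = ((-72/25)·4²/2 - (-36/25)·4 - (-12)·(4-(12/5)))/2000 = 3/3125 rad
Superposition: θ = Σ θ_i = 353/112500 rad ≈ 0.003138 rad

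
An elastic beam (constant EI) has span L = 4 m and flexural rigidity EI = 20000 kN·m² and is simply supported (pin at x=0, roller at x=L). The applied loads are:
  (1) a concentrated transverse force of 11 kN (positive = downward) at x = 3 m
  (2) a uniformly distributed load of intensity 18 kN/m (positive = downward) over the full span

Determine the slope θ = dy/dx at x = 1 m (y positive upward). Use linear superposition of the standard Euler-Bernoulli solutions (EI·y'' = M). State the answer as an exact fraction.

θ(1) = -77/40000 rad

Load 1 — point force P=11 kN at a=3 m (b=L-a=1):
  θ_1 = -Pb(L²-b²-3x²)/(6LEI)  [x≤a] = -11·1·(4²-1²-3·1²)/(6·4·20000) = -11/40000 rad
Load 2 — uniform load w=18 kN/m over full span:
  θ_2 = -w(L³-6Lx²+4x³)/(24EI) = -18·(4³-6·4·1²+4·1³)/(24·20000) = -33/20000 rad
Superposition: θ = Σ θ_i = -77/40000 rad ≈ -0.001925 rad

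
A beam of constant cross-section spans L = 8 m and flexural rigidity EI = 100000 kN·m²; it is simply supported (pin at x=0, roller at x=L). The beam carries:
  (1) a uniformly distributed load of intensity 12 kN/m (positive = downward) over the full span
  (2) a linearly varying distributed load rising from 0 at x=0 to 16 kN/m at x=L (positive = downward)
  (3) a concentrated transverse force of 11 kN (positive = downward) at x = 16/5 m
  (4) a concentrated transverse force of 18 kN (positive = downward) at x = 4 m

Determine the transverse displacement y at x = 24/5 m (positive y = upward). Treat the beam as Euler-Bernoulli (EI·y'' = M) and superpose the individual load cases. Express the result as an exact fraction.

y(24/5) = -638036/48828125 m

Load 1 — uniform load w=12 kN/m over full span:
  y_1 = -wx(L³-2Lx²+x³)/(24EI) = -12·(24/5)·(8³-2·8·(24/5)²+(24/5)³)/(24·100000) = -11904/1953125 m
Load 2 — triangular load w₀=16 kN/m (0→w₀ over full span):
  y_2 = -w₀x(7L⁴-10L²x²+3x⁴)/(360LEI) = -16·(24/5)·(7·8⁴-10·8²·(24/5)²+3·(24/5)⁴)/(360·8·100000) = -606208/146484375 m
Load 3 — point force P=11 kN at a=16/5 m (b=L-a=24/5):
  y_3 = -Pa(L-x)(2Lx-a²-x²)/(6LEI)  [x>a] = -11·(16/5)·(8-(24/5))·(2·8·(24/5)-(16/5)²-(24/5)²)/(6·8·100000) = -5984/5859375 m
Load 4 — point force P=18 kN at a=4 m (b=L-a=4):
  y_4 = -Pa(L-x)(2Lx-a²-x²)/(6LEI)  [x>a] = -18·4·(8-(24/5))·(2·8·(24/5)-4²-(24/5)²)/(6·8·100000) = -708/390625 m
Superposition: y = Σ y_i = -638036/48828125 m ≈ -0.013067 m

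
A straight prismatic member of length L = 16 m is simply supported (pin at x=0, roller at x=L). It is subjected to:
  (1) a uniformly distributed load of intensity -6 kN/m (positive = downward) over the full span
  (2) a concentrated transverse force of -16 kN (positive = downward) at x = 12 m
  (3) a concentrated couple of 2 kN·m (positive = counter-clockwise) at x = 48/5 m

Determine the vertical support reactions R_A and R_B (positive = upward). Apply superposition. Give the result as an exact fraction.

R_A = -415/8 kN, R_B = -481/8 kN

Load 1 — uniform load w=-6 kN/m over full span:
  R_A = wL/2 = (-6)·16/2 = -48 kN
  R_B = wL/2 = (-6)·16/2 = -48 kN
Load 2 — point force P=-16 kN at a=12 m (b=L-a=4):
  R_A = Pb/L = (-16)·4/16 = -4 kN
  R_B = Pa/L = (-16)·12/16 = -12 kN
Load 3 — applied couple M₀=2 kN·m at a=48/5 m (b=L-a=32/5):
  R_A = M₀/L = 2/16 = 1/8 kN
  R_B = -M₀/L = -2/16 = -1/8 kN
Superposition: R_A = -415/8 kN, R_B = -481/8 kN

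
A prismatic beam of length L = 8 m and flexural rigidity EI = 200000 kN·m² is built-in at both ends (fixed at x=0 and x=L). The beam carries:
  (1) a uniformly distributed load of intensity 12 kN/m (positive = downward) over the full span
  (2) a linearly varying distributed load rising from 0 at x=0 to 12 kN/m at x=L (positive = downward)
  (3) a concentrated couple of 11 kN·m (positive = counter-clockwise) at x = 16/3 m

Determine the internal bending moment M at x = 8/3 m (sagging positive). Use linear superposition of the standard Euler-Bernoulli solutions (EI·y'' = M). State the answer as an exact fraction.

Load 1 — uniform load w=12 kN/m over full span:
  M_1 = wLx/2 - wL²/12 - wx²/2 = 12·8·(8/3)/2 - 12·8²/12 - 12·(8/3)²/2 = 64/3 kN·m
Load 2 — triangular load w₀=12 kN/m (0→w₀ over full span):
  M_2 = 3w₀Lx/20 - w₀L²/30 - w₀x³/(6L) = 3·12·8·(8/3)/20 - 12·8²/30 - 12·(8/3)³/(6·8) = 1088/135 kN·m
Load 3 — applied couple M₀=11 kN·m at a=16/3 m (b=L-a=8/3):
  M_3 = R_Ax - M_A  [x≤a] with R_A=11/6, M_A=11/3 = (11/6)·(8/3) - (11/3) = 11/9 kN·m
Superposition: M = Σ M_i = 4133/135 kN·m ≈ 30.614815 kN·m

M(8/3) = 4133/135 kN·m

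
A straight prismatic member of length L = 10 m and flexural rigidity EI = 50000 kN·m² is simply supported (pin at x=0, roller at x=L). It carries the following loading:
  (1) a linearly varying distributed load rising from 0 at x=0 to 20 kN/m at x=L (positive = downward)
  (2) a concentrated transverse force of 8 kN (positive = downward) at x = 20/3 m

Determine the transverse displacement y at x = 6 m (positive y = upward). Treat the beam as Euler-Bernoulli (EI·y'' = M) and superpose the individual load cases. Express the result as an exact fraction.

Load 1 — triangular load w₀=20 kN/m (0→w₀ over full span):
  y_1 = -w₀x(7L⁴-10L²x²+3x⁴)/(360LEI) = -20·6·(7·10⁴-10·10²·6²+3·6⁴)/(360·10·50000) = -1184/46875 m
Load 2 — point force P=8 kN at a=20/3 m (b=L-a=10/3):
  y_2 = -Pbx(L²-b²-x²)/(6LEI)  [x≤a] = -8·(10/3)·6·(10²-(10/3)²-6²)/(6·10·50000) = -238/84375 m
Superposition: y = Σ y_i = -11846/421875 m ≈ -0.028079 m

y(6) = -11846/421875 m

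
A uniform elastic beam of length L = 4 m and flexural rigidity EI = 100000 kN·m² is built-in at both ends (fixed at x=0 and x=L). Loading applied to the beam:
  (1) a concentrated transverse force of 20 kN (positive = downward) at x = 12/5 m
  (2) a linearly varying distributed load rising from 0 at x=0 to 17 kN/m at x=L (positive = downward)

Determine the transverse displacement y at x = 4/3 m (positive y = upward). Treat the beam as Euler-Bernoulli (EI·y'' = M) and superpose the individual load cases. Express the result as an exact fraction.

y(4/3) = -4684/56953125 m

Load 1 — point force P=20 kN at a=12/5 m (b=L-a=8/5):
  y_1 = -Pb²x²(3aL-(3a+b)x)/(6L³EI)  [x≤a] = -20·(8/5)²·(4/3)²·(3·(12/5)·4-(3·(12/5)+(8/5))·(4/3))/(6·4³·100000) = -256/6328125 m
Load 2 — triangular load w₀=17 kN/m (0→w₀ over full span):
  y_2 = -w₀x²(L-x)²(x+2L)/(120LEI) = -17·(4/3)²·(4-(4/3))²·((4/3)+2·4)/(120·4·100000) = -476/11390625 m
Superposition: y = Σ y_i = -4684/56953125 m ≈ -0.000082 m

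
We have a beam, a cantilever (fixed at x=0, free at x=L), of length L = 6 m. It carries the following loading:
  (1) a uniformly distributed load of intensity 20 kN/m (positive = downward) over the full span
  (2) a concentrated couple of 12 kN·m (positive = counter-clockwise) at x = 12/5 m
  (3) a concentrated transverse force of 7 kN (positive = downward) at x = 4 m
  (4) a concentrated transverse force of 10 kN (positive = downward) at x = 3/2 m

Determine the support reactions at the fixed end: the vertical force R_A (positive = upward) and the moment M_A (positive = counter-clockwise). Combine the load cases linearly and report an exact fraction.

R_A = 137 kN, M_A = 391 kN·m

Load 1 — uniform load w=20 kN/m over full span:
  R_A = wL = 20·6 = 120 kN
  M_A = wL²/2 = 20·6²/2 = 360 kN·m
Load 2 — applied couple M₀=12 kN·m at a=12/5 m (b=L-a=18/5):
  R_A = 0 kN
  M_A = -M₀ = -12 kN·m
Load 3 — point force P=7 kN at a=4 m (b=L-a=2):
  R_A = P = 7 kN
  M_A = Pa = 7·4 = 28 kN·m
Load 4 — point force P=10 kN at a=3/2 m (b=L-a=9/2):
  R_A = P = 10 kN
  M_A = Pa = 10·(3/2) = 15 kN·m
Superposition: R_A = 137 kN, M_A = 391 kN·m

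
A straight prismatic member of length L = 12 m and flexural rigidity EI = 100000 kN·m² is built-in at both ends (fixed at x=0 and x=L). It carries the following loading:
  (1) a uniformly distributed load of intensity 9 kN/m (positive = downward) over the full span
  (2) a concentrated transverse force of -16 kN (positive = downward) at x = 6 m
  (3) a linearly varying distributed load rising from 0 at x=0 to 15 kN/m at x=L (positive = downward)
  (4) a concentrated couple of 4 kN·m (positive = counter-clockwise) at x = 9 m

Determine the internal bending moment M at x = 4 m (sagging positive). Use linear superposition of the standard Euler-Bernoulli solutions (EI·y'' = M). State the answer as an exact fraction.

M(4) = 611/12 kN·m

Load 1 — uniform load w=9 kN/m over full span:
  M_1 = wLx/2 - wL²/12 - wx²/2 = 9·12·4/2 - 9·12²/12 - 9·4²/2 = 36 kN·m
Load 2 — point force P=-16 kN at a=6 m (b=L-a=6):
  M_2 = Pb²(3a+b)x/L³ - Pab²/L²  [x≤a] = (-16)·6²·(3·6+6)·4/12³ - (-16)·6·6²/12² = -8 kN·m
Load 3 — triangular load w₀=15 kN/m (0→w₀ over full span):
  M_3 = 3w₀Lx/20 - w₀L²/30 - w₀x³/(6L) = 3·15·12·4/20 - 15·12²/30 - 15·4³/(6·12) = 68/3 kN·m
Load 4 — applied couple M₀=4 kN·m at a=9 m (b=L-a=3):
  M_4 = R_Ax - M_A  [x≤a] with R_A=3/8, M_A=5/4 = (3/8)·4 - (5/4) = 1/4 kN·m
Superposition: M = Σ M_i = 611/12 kN·m ≈ 50.916667 kN·m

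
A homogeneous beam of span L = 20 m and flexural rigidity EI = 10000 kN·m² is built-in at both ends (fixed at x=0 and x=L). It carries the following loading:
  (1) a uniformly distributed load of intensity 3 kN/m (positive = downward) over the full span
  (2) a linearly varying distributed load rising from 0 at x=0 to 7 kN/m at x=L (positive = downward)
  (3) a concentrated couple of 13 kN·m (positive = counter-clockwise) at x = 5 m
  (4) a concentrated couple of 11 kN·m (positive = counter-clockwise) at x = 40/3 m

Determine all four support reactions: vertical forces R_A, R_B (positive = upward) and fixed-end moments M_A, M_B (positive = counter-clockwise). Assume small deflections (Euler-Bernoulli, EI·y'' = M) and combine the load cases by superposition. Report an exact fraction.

Load 1 — uniform load w=3 kN/m over full span:
  R_A = wL/2 = 3·20/2 = 30 kN
  M_A = wL²/12 = 3·20²/12 = 100 kN·m
  R_B = wL/2 = 3·20/2 = 30 kN
  M_B = -wL²/12 = -3·20²/12 = -100 kN·m
Load 2 — triangular load w₀=7 kN/m (0→w₀ over full span):
  R_A = 3w₀L/20 = 3·7·20/20 = 21 kN
  M_A = w₀L²/30 = 7·20²/30 = 280/3 kN·m
  R_B = 7w₀L/20 = 7·7·20/20 = 49 kN
  M_B = -w₀L²/20 = -7·20²/20 = -140 kN·m
Load 3 — applied couple M₀=13 kN·m at a=5 m (b=L-a=15):
  R_A = 6M₀ab/L³ = 6·13·5·15/20³ = 117/160 kN
  M_A = M₀b(2a-b)/L² = 13·15·(2·5-15)/20² = -39/16 kN·m
  R_B = -6M₀ab/L³ = -6·13·5·15/20³ = -117/160 kN
  M_B = M₀a(2b-a)/L² = 13·5·(2·15-5)/20² = 65/16 kN·m
Load 4 — applied couple M₀=11 kN·m at a=40/3 m (b=L-a=20/3):
  R_A = 6M₀ab/L³ = 6·11·(40/3)·(20/3)/20³ = 11/15 kN
  M_A = M₀b(2a-b)/L² = 11·(20/3)·(2·(40/3)-(20/3))/20² = 11/3 kN·m
  R_B = -6M₀ab/L³ = -6·11·(40/3)·(20/3)/20³ = -11/15 kN
  M_B = M₀a(2b-a)/L² = 11·(40/3)·(2·(20/3)-(40/3))/20² = 0 kN·m
Superposition: R_A = 25183/480 kN, M_A = 3113/16 kN·m, R_B = 37217/480 kN, M_B = -3775/16 kN·m

R_A = 25183/480 kN, M_A = 3113/16 kN·m, R_B = 37217/480 kN, M_B = -3775/16 kN·m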